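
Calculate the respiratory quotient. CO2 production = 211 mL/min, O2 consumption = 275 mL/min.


RQ = VCO2 / VO2
RQ = 211 / 275
RQ = 0.7673


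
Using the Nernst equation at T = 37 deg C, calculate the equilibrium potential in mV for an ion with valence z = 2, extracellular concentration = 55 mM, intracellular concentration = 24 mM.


E = (RT/(zF)) * ln(C_out/C_in)
T = 37 + 273.15 = 310.15 K
E = (8.314 * 310.15 / (2 * 96485)) * ln(55/24)
E = 11.08 mV


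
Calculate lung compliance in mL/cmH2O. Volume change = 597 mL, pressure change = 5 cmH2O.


C = dV / dP
C = 597 / 5
C = 119.4 mL/cmH2O


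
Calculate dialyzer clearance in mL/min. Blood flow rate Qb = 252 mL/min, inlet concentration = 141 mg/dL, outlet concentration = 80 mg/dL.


K = Qb * (Cb_in - Cb_out) / Cb_in
K = 252 * (141 - 80) / 141
K = 109 mL/min


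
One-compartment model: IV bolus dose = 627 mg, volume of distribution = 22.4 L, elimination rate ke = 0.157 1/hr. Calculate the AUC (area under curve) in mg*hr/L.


C0 = Dose/Vd = 627/22.4 = 27.9911 mg/L
AUC = C0/ke = 27.9911/0.157
AUC = 178.3 mg*hr/L


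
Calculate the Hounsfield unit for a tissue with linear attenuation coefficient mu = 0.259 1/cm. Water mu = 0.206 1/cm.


HU = ((mu_tissue - mu_water) / mu_water) * 1000
HU = ((0.259 - 0.206) / 0.206) * 1000
HU = 257.3


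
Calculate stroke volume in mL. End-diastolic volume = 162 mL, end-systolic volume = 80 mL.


SV = EDV - ESV
SV = 162 - 80
SV = 82 mL


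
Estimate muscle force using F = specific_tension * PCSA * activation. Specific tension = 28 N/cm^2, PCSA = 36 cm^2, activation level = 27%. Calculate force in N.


F = sigma * PCSA * activation
F = 28 * 36 * 0.27
F = 272.2 N


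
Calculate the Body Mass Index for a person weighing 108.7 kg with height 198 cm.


BMI = weight / height^2
height = 198 cm = 1.98 m
BMI = 108.7 / 1.98^2
BMI = 27.73 kg/m^2


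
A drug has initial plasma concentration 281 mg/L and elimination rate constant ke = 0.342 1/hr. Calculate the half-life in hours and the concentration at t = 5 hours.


t_half = ln(2) / ke = 0.693147 / 0.342 = 2.027 hr
C(t) = C0 * exp(-ke*t) = 281 * exp(-0.342*5)
C(5) = 50.82 mg/L


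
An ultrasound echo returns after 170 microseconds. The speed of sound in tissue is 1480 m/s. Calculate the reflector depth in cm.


depth = c * t / 2
t = 170 us = 1.7000e-04 s
depth = 1480 * 1.7000e-04 / 2
depth = 0.1258 m = 12.58 cm


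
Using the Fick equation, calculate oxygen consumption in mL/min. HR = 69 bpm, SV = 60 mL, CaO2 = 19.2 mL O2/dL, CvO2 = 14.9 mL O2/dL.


CO = HR*SV = 69*60/1000 = 4.14 L/min
a-v O2 diff = 19.2 - 14.9 = 4.3 mL/dL
VO2 = CO * (CaO2-CvO2) * 10 dL/L
VO2 = 4.14 * 4.3 * 10
VO2 = 178 mL/min


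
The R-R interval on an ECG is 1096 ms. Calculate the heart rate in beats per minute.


HR = 60 / RR_interval(s)
RR = 1096 ms = 1.096 s
HR = 60 / 1.096 = 54.74 bpm


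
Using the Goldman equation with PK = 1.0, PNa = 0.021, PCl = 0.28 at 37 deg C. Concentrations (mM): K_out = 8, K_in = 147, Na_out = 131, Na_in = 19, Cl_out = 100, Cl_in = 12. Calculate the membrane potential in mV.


Vm = (RT/F)*ln((PK*Ko + PNa*Nao + PCl*Cli)/(PK*Ki + PNa*Nai + PCl*Clo))
Numer = 14.111, Denom = 175.399
Vm = -67.35 mV


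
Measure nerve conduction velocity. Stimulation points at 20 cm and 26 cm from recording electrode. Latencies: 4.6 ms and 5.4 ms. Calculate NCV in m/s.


Distance = (26 - 20) / 100 = 0.06 m
dt = (5.4 - 4.6) / 1000 = 8.0000e-04 s
NCV = dist / dt = 75 m/s


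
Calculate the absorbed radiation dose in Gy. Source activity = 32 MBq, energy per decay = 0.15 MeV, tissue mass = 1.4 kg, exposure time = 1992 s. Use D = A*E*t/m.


A = 32 MBq = 3.2000e+07 Bq
E = 0.15 MeV = 2.403e-14 J
D = A*E*t/m = 3.2000e+07*2.403e-14*1992/1.4
D = 0.001094 Gy


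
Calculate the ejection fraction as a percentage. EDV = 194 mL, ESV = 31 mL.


SV = EDV - ESV = 194 - 31 = 163 mL
EF = SV/EDV * 100 = 163/194 * 100
EF = 84.02%


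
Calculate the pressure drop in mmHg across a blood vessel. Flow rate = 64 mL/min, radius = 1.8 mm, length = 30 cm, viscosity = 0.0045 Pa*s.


dP = 8*mu*L*Q / (pi*r^4)
Q = 64 mL/min = 1.06667e-06 m^3/s
dP = 349.312 Pa = 349.312 / 133.322 mmHg = 2.62 mmHg


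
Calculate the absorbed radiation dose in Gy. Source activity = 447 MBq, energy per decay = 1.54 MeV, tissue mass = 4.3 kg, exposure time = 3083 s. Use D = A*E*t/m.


A = 447 MBq = 4.4700e+08 Bq
E = 1.54 MeV = 2.46708e-13 J
D = A*E*t/m = 4.4700e+08*2.46708e-13*3083/4.3
D = 0.07907 Gy


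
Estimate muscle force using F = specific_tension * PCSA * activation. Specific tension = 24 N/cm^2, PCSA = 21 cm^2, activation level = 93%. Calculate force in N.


F = sigma * PCSA * activation
F = 24 * 21 * 0.93
F = 468.7 N


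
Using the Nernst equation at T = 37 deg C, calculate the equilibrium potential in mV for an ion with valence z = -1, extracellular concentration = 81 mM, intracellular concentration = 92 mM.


E = (RT/(zF)) * ln(C_out/C_in)
T = 37 + 273.15 = 310.15 K
E = (8.314 * 310.15 / (-1 * 96485)) * ln(81/92)
E = 3.403 mV


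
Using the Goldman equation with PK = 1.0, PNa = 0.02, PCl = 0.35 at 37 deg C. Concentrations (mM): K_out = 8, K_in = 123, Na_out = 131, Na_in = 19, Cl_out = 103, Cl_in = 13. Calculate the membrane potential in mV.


Vm = (RT/F)*ln((PK*Ko + PNa*Nao + PCl*Cli)/(PK*Ki + PNa*Nai + PCl*Clo))
Numer = 15.17, Denom = 159.43
Vm = -62.87 mV


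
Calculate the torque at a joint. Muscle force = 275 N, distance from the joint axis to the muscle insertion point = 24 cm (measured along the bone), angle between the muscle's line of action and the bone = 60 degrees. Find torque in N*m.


Torque = F * d * sin(theta)   (moment arm = d*sin(theta))
d = 24 cm = 0.24 m
Torque = 275 * 0.24 * sin(60)
Torque = 57.16 N*m


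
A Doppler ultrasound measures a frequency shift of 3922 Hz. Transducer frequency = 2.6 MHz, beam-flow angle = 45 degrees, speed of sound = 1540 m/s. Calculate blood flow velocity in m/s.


v = fd * c / (2 * f0 * cos(theta))
v = 3922 * 1540 / (2 * 2.6000e+06 * cos(45))
v = 1.643 m/s


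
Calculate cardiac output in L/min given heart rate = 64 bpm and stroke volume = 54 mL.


CO = HR * SV
CO = 64 * 54 / 1000
CO = 3.456 L/min


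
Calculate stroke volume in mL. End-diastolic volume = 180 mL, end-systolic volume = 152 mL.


SV = EDV - ESV
SV = 180 - 152
SV = 28 mL


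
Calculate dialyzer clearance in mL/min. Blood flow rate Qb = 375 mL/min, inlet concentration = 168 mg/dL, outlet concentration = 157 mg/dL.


K = Qb * (Cb_in - Cb_out) / Cb_in
K = 375 * (168 - 157) / 168
K = 24.55 mL/min


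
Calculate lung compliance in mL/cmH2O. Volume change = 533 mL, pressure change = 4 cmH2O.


C = dV / dP
C = 533 / 4
C = 133.2 mL/cmH2O


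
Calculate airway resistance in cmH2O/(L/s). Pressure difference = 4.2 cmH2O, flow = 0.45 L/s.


R = dP / flow
R = 4.2 / 0.45
R = 9.333 cmH2O/(L/s)


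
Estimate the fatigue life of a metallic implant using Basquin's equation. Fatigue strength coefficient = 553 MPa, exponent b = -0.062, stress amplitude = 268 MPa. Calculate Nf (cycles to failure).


sigma_a = sigma_f' * (2Nf)^b
2Nf = (sigma_a/sigma_f')^(1/b)
2Nf = (268/553)^(1/-0.062)
2Nf = 118587.17
Nf = 5.929e+04


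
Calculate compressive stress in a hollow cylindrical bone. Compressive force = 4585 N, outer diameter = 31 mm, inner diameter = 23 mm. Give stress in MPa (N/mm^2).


A = pi*(r_o^2 - r_i^2)
r_o = 15.5 mm, r_i = 11.5 mm
A = 339.292 mm^2
sigma = F/A = 4585 / 339.292
sigma = 13.51 MPa


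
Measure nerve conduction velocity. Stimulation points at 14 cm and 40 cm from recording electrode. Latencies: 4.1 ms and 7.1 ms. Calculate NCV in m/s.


Distance = (40 - 14) / 100 = 0.26 m
dt = (7.1 - 4.1) / 1000 = 0.003 s
NCV = dist / dt = 86.67 m/s


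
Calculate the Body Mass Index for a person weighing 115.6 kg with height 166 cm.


BMI = weight / height^2
height = 166 cm = 1.66 m
BMI = 115.6 / 1.66^2
BMI = 41.95 kg/m^2


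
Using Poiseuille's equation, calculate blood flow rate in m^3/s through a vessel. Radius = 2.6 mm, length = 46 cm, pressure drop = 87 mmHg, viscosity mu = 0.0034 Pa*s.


Q = pi*r^4*dP / (8*mu*L)
r = 0.0026 m, L = 0.46 m
dP = 87 mmHg = 11599.014 Pa
Q = 1.3309e-04 m^3/s


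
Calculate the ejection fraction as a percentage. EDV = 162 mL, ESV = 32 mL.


SV = EDV - ESV = 162 - 32 = 130 mL
EF = SV/EDV * 100 = 130/162 * 100
EF = 80.25%


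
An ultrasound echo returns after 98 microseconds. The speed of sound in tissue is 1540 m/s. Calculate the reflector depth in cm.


depth = c * t / 2
t = 98 us = 9.8000e-05 s
depth = 1540 * 9.8000e-05 / 2
depth = 0.07546 m = 7.546 cm


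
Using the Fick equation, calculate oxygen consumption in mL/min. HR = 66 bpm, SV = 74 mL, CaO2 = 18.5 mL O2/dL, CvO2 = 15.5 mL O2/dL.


CO = HR*SV = 66*74/1000 = 4.884 L/min
a-v O2 diff = 18.5 - 15.5 = 3 mL/dL
VO2 = CO * (CaO2-CvO2) * 10 dL/L
VO2 = 4.884 * 3 * 10
VO2 = 146.5 mL/min


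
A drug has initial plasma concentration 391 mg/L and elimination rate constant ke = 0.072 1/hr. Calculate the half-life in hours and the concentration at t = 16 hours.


t_half = ln(2) / ke = 0.693147 / 0.072 = 9.627 hr
C(t) = C0 * exp(-ke*t) = 391 * exp(-0.072*16)
C(16) = 123.6 mg/L


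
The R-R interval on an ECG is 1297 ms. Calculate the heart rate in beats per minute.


HR = 60 / RR_interval(s)
RR = 1297 ms = 1.297 s
HR = 60 / 1.297 = 46.26 bpm


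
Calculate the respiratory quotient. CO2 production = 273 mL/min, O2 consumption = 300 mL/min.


RQ = VCO2 / VO2
RQ = 273 / 300
RQ = 0.91


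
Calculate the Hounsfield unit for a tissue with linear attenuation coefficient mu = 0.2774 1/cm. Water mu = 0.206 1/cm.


HU = ((mu_tissue - mu_water) / mu_water) * 1000
HU = ((0.2774 - 0.206) / 0.206) * 1000
HU = 346.6


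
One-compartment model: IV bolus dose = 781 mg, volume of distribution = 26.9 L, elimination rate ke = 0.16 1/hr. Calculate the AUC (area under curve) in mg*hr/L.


C0 = Dose/Vd = 781/26.9 = 29.0335 mg/L
AUC = C0/ke = 29.0335/0.16
AUC = 181.5 mg*hr/L


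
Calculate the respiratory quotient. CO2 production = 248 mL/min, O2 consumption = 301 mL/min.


RQ = VCO2 / VO2
RQ = 248 / 301
RQ = 0.8239


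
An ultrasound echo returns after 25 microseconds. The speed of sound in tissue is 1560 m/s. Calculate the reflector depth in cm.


depth = c * t / 2
t = 25 us = 2.5000e-05 s
depth = 1560 * 2.5000e-05 / 2
depth = 0.0195 m = 1.95 cm


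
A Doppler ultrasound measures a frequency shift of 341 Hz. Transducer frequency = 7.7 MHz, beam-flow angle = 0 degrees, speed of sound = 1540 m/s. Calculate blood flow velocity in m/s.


v = fd * c / (2 * f0 * cos(theta))
v = 341 * 1540 / (2 * 7.7000e+06 * cos(0))
v = 0.0341 m/s


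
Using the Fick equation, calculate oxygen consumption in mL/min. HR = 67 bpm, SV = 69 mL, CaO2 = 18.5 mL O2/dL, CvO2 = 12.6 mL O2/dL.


CO = HR*SV = 67*69/1000 = 4.623 L/min
a-v O2 diff = 18.5 - 12.6 = 5.9 mL/dL
VO2 = CO * (CaO2-CvO2) * 10 dL/L
VO2 = 4.623 * 5.9 * 10
VO2 = 272.8 mL/min


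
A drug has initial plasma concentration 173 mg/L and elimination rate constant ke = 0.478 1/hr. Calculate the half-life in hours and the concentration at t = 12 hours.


t_half = ln(2) / ke = 0.693147 / 0.478 = 1.45 hr
C(t) = C0 * exp(-ke*t) = 173 * exp(-0.478*12)
C(12) = 0.5584 mg/L


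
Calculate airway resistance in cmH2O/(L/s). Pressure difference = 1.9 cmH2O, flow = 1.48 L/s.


R = dP / flow
R = 1.9 / 1.48
R = 1.284 cmH2O/(L/s)


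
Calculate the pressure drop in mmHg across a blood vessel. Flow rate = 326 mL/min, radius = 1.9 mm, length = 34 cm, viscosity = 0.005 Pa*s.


dP = 8*mu*L*Q / (pi*r^4)
Q = 326 mL/min = 5.43333e-06 m^3/s
dP = 1804.85 Pa = 1804.85 / 133.322 mmHg = 13.54 mmHg


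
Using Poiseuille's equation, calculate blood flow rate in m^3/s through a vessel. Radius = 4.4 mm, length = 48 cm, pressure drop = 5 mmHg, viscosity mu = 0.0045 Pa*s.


Q = pi*r^4*dP / (8*mu*L)
r = 0.0044 m, L = 0.48 m
dP = 5 mmHg = 666.61 Pa
Q = 4.5424e-05 m^3/s


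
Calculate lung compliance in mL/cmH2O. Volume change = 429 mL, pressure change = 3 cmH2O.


C = dV / dP
C = 429 / 3
C = 143 mL/cmH2O


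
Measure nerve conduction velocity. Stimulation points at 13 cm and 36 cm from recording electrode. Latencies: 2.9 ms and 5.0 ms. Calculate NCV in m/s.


Distance = (36 - 13) / 100 = 0.23 m
dt = (5.0 - 2.9) / 1000 = 0.0021 s
NCV = dist / dt = 109.5 m/s


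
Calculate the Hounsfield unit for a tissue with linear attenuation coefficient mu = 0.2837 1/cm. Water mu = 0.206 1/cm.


HU = ((mu_tissue - mu_water) / mu_water) * 1000
HU = ((0.2837 - 0.206) / 0.206) * 1000
HU = 377.2


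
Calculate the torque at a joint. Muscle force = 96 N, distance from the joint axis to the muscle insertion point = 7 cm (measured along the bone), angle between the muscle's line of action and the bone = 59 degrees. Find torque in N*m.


Torque = F * d * sin(theta)   (moment arm = d*sin(theta))
d = 7 cm = 0.07 m
Torque = 96 * 0.07 * sin(59)
Torque = 5.76 N*m


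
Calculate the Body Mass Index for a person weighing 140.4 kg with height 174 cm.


BMI = weight / height^2
height = 174 cm = 1.74 m
BMI = 140.4 / 1.74^2
BMI = 46.37 kg/m^2


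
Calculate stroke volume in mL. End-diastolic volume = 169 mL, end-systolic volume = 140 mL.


SV = EDV - ESV
SV = 169 - 140
SV = 29 mL


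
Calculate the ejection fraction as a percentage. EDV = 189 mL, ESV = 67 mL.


SV = EDV - ESV = 189 - 67 = 122 mL
EF = SV/EDV * 100 = 122/189 * 100
EF = 64.55%


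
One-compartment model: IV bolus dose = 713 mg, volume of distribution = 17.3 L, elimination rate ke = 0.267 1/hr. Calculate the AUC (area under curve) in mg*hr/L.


C0 = Dose/Vd = 713/17.3 = 41.2139 mg/L
AUC = C0/ke = 41.2139/0.267
AUC = 154.4 mg*hr/L


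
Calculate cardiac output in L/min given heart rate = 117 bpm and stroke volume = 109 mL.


CO = HR * SV
CO = 117 * 109 / 1000
CO = 12.75 L/min


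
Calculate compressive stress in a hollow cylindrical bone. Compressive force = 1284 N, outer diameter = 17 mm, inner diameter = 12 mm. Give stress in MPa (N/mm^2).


A = pi*(r_o^2 - r_i^2)
r_o = 8.5 mm, r_i = 6 mm
A = 113.883 mm^2
sigma = F/A = 1284 / 113.883
sigma = 11.27 MPa


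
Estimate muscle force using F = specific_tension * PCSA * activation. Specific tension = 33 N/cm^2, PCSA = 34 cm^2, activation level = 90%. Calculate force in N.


F = sigma * PCSA * activation
F = 33 * 34 * 0.9
F = 1010 N


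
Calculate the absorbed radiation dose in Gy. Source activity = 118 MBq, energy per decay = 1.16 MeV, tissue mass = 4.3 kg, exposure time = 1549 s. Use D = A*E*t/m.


A = 118 MBq = 1.1800e+08 Bq
E = 1.16 MeV = 1.85832e-13 J
D = A*E*t/m = 1.1800e+08*1.85832e-13*1549/4.3
D = 0.007899 Gy


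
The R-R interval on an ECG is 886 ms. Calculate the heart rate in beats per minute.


HR = 60 / RR_interval(s)
RR = 886 ms = 0.886 s
HR = 60 / 0.886 = 67.72 bpm


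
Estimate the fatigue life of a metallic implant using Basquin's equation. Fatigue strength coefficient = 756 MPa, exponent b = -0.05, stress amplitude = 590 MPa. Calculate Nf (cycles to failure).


sigma_a = sigma_f' * (2Nf)^b
2Nf = (sigma_a/sigma_f')^(1/b)
2Nf = (590/756)^(1/-0.05)
2Nf = 142.36252
Nf = 71.18


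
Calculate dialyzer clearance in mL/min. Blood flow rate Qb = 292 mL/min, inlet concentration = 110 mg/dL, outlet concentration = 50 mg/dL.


K = Qb * (Cb_in - Cb_out) / Cb_in
K = 292 * (110 - 50) / 110
K = 159.3 mL/min


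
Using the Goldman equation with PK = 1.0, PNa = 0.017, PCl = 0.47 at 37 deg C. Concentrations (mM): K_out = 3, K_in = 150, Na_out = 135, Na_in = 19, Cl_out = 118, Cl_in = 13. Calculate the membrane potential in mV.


Vm = (RT/F)*ln((PK*Ko + PNa*Nao + PCl*Cli)/(PK*Ki + PNa*Nai + PCl*Clo))
Numer = 11.405, Denom = 205.783
Vm = -77.31 mV


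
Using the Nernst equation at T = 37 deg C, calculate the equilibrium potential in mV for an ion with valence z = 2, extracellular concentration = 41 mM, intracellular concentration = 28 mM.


E = (RT/(zF)) * ln(C_out/C_in)
T = 37 + 273.15 = 310.15 K
E = (8.314 * 310.15 / (2 * 96485)) * ln(41/28)
E = 5.096 mV


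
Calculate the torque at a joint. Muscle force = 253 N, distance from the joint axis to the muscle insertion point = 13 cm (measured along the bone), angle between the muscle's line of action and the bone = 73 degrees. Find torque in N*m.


Torque = F * d * sin(theta)   (moment arm = d*sin(theta))
d = 13 cm = 0.13 m
Torque = 253 * 0.13 * sin(73)
Torque = 31.45 N*m


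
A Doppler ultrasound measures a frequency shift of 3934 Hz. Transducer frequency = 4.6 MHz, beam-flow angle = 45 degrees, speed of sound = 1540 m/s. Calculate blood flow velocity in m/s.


v = fd * c / (2 * f0 * cos(theta))
v = 3934 * 1540 / (2 * 4.6000e+06 * cos(45))
v = 0.9313 m/s


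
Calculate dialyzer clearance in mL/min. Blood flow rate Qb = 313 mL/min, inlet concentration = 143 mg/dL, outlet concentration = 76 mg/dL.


K = Qb * (Cb_in - Cb_out) / Cb_in
K = 313 * (143 - 76) / 143
K = 146.7 mL/min


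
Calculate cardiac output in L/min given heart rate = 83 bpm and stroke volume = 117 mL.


CO = HR * SV
CO = 83 * 117 / 1000
CO = 9.711 L/min


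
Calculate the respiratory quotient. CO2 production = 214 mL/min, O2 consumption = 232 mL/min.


RQ = VCO2 / VO2
RQ = 214 / 232
RQ = 0.9224


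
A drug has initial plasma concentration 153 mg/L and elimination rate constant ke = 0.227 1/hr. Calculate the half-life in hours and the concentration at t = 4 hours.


t_half = ln(2) / ke = 0.693147 / 0.227 = 3.054 hr
C(t) = C0 * exp(-ke*t) = 153 * exp(-0.227*4)
C(4) = 61.71 mg/L


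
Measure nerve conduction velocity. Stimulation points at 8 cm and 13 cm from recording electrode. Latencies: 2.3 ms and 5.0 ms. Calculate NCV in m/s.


Distance = (13 - 8) / 100 = 0.05 m
dt = (5.0 - 2.3) / 1000 = 0.0027 s
NCV = dist / dt = 18.52 m/s


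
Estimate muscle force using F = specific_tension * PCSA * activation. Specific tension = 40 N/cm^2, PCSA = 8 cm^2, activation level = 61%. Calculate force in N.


F = sigma * PCSA * activation
F = 40 * 8 * 0.61
F = 195.2 N


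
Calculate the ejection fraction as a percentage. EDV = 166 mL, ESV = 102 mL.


SV = EDV - ESV = 166 - 102 = 64 mL
EF = SV/EDV * 100 = 64/166 * 100
EF = 38.55%


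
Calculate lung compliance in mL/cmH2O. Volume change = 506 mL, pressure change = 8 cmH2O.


C = dV / dP
C = 506 / 8
C = 63.25 mL/cmH2O


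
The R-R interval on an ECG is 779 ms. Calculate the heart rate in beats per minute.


HR = 60 / RR_interval(s)
RR = 779 ms = 0.779 s
HR = 60 / 0.779 = 77.02 bpm


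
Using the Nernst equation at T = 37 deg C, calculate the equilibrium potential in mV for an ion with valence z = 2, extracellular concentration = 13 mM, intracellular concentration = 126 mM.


E = (RT/(zF)) * ln(C_out/C_in)
T = 37 + 273.15 = 310.15 K
E = (8.314 * 310.15 / (2 * 96485)) * ln(13/126)
E = -30.35 mV


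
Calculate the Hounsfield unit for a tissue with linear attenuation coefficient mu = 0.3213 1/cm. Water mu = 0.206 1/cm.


HU = ((mu_tissue - mu_water) / mu_water) * 1000
HU = ((0.3213 - 0.206) / 0.206) * 1000
HU = 559.7


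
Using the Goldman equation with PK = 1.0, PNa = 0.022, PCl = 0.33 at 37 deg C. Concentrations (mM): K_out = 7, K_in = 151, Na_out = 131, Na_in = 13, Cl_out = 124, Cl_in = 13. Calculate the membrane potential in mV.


Vm = (RT/F)*ln((PK*Ko + PNa*Nao + PCl*Cli)/(PK*Ki + PNa*Nai + PCl*Clo))
Numer = 14.172, Denom = 192.206
Vm = -69.68 mV


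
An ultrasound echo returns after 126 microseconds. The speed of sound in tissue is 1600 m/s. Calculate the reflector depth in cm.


depth = c * t / 2
t = 126 us = 1.2600e-04 s
depth = 1600 * 1.2600e-04 / 2
depth = 0.1008 m = 10.08 cm


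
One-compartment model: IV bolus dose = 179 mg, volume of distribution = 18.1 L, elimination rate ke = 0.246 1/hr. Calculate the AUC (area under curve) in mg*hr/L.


C0 = Dose/Vd = 179/18.1 = 9.8895 mg/L
AUC = C0/ke = 9.8895/0.246
AUC = 40.2 mg*hr/L


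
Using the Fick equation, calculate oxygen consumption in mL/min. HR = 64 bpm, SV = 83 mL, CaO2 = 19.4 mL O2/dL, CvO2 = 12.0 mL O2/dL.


CO = HR*SV = 64*83/1000 = 5.312 L/min
a-v O2 diff = 19.4 - 12.0 = 7.4 mL/dL
VO2 = CO * (CaO2-CvO2) * 10 dL/L
VO2 = 5.312 * 7.4 * 10
VO2 = 393.1 mL/min


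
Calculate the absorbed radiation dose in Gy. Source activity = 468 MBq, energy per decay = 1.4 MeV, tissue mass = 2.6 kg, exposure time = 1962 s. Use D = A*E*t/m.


A = 468 MBq = 4.6800e+08 Bq
E = 1.4 MeV = 2.2428e-13 J
D = A*E*t/m = 4.6800e+08*2.2428e-13*1962/2.6
D = 0.07921 Gy


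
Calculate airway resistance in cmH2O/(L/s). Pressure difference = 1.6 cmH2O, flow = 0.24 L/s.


R = dP / flow
R = 1.6 / 0.24
R = 6.667 cmH2O/(L/s)


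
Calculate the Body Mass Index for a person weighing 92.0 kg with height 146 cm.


BMI = weight / height^2
height = 146 cm = 1.46 m
BMI = 92.0 / 1.46^2
BMI = 43.16 kg/m^2


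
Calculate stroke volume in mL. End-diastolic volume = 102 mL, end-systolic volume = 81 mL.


SV = EDV - ESV
SV = 102 - 81
SV = 21 mL


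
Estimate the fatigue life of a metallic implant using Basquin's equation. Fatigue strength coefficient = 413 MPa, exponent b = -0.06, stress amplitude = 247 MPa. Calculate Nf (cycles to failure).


sigma_a = sigma_f' * (2Nf)^b
2Nf = (sigma_a/sigma_f')^(1/b)
2Nf = (247/413)^(1/-0.06)
2Nf = 5258.7796
Nf = 2629


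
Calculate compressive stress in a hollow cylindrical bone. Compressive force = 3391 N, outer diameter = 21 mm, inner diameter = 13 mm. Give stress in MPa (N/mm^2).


A = pi*(r_o^2 - r_i^2)
r_o = 10.5 mm, r_i = 6.5 mm
A = 213.628 mm^2
sigma = F/A = 3391 / 213.628
sigma = 15.87 MPa


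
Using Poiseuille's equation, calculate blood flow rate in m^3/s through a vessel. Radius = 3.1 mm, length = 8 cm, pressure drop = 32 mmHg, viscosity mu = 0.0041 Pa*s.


Q = pi*r^4*dP / (8*mu*L)
r = 0.0031 m, L = 0.08 m
dP = 32 mmHg = 4266.304 Pa
Q = 4.7172e-04 m^3/s


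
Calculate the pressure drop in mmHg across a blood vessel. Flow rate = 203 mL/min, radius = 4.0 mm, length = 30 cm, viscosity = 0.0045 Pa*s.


dP = 8*mu*L*Q / (pi*r^4)
Q = 203 mL/min = 3.38333e-06 m^3/s
dP = 45.4337 Pa = 45.4337 / 133.322 mmHg = 0.3408 mmHg


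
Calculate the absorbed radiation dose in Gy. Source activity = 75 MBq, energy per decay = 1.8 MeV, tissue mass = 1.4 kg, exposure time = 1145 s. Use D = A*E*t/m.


A = 75 MBq = 7.5000e+07 Bq
E = 1.8 MeV = 2.8836e-13 J
D = A*E*t/m = 7.5000e+07*2.8836e-13*1145/1.4
D = 0.01769 Gy


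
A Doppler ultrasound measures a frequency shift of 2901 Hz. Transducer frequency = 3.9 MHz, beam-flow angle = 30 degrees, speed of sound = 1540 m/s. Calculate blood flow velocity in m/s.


v = fd * c / (2 * f0 * cos(theta))
v = 2901 * 1540 / (2 * 3.9000e+06 * cos(30))
v = 0.6614 m/s


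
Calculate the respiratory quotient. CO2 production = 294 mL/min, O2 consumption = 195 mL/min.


RQ = VCO2 / VO2
RQ = 294 / 195
RQ = 1.508


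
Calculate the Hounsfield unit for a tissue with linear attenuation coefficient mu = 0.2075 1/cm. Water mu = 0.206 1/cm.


HU = ((mu_tissue - mu_water) / mu_water) * 1000
HU = ((0.2075 - 0.206) / 0.206) * 1000
HU = 7.282


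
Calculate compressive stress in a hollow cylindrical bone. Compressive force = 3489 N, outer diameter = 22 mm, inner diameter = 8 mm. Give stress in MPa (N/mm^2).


A = pi*(r_o^2 - r_i^2)
r_o = 11 mm, r_i = 4 mm
A = 329.867 mm^2
sigma = F/A = 3489 / 329.867
sigma = 10.58 MPa


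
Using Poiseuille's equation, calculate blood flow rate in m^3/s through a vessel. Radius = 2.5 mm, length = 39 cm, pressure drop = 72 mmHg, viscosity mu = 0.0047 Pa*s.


Q = pi*r^4*dP / (8*mu*L)
r = 0.0025 m, L = 0.39 m
dP = 72 mmHg = 9599.184 Pa
Q = 8.0333e-05 m^3/s


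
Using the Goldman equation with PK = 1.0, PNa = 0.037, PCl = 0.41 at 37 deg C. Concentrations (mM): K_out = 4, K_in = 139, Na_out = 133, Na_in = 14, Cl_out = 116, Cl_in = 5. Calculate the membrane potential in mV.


Vm = (RT/F)*ln((PK*Ko + PNa*Nao + PCl*Cli)/(PK*Ki + PNa*Nai + PCl*Clo))
Numer = 10.971, Denom = 187.078
Vm = -75.8 mV


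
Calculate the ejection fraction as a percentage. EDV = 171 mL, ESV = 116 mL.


SV = EDV - ESV = 171 - 116 = 55 mL
EF = SV/EDV * 100 = 55/171 * 100
EF = 32.16%


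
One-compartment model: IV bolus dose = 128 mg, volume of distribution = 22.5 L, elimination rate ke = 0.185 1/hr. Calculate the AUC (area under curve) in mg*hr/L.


C0 = Dose/Vd = 128/22.5 = 5.68889 mg/L
AUC = C0/ke = 5.68889/0.185
AUC = 30.75 mg*hr/L


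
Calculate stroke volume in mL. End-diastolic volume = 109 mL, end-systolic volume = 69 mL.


SV = EDV - ESV
SV = 109 - 69
SV = 40 mL


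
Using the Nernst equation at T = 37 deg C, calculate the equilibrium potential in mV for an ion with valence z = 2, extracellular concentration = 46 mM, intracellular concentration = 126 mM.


E = (RT/(zF)) * ln(C_out/C_in)
T = 37 + 273.15 = 310.15 K
E = (8.314 * 310.15 / (2 * 96485)) * ln(46/126)
E = -13.46 mV


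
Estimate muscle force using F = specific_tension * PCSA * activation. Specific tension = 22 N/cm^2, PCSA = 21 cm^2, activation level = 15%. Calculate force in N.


F = sigma * PCSA * activation
F = 22 * 21 * 0.15
F = 69.3 N


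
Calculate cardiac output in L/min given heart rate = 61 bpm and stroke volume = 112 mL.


CO = HR * SV
CO = 61 * 112 / 1000
CO = 6.832 L/min


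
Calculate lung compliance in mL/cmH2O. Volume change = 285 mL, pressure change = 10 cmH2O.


C = dV / dP
C = 285 / 10
C = 28.5 mL/cmH2O


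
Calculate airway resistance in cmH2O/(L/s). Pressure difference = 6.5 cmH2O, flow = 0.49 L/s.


R = dP / flow
R = 6.5 / 0.49
R = 13.27 cmH2O/(L/s)


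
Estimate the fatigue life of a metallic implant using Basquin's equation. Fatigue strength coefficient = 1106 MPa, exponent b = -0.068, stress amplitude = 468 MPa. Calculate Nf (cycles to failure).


sigma_a = sigma_f' * (2Nf)^b
2Nf = (sigma_a/sigma_f')^(1/b)
2Nf = (468/1106)^(1/-0.068)
2Nf = 311016.51
Nf = 1.555e+05


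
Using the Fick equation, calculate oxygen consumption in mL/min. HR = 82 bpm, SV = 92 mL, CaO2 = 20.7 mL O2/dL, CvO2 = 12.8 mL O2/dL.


CO = HR*SV = 82*92/1000 = 7.544 L/min
a-v O2 diff = 20.7 - 12.8 = 7.9 mL/dL
VO2 = CO * (CaO2-CvO2) * 10 dL/L
VO2 = 7.544 * 7.9 * 10
VO2 = 596 mL/min


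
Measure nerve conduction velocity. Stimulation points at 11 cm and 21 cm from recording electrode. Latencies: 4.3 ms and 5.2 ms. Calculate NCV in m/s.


Distance = (21 - 11) / 100 = 0.1 m
dt = (5.2 - 4.3) / 1000 = 9.0000e-04 s
NCV = dist / dt = 111.1 m/s


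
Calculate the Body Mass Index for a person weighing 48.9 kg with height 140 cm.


BMI = weight / height^2
height = 140 cm = 1.4 m
BMI = 48.9 / 1.4^2
BMI = 24.95 kg/m^2


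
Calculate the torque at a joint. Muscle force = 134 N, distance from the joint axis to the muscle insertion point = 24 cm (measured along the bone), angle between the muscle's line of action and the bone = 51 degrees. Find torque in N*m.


Torque = F * d * sin(theta)   (moment arm = d*sin(theta))
d = 24 cm = 0.24 m
Torque = 134 * 0.24 * sin(51)
Torque = 24.99 N*m


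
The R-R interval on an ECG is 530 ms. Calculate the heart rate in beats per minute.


HR = 60 / RR_interval(s)
RR = 530 ms = 0.53 s
HR = 60 / 0.53 = 113.2 bpm


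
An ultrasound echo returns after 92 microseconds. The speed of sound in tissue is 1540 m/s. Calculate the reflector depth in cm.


depth = c * t / 2
t = 92 us = 9.2000e-05 s
depth = 1540 * 9.2000e-05 / 2
depth = 0.07084 m = 7.084 cm


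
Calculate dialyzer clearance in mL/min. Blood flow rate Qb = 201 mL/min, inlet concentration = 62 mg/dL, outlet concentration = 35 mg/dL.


K = Qb * (Cb_in - Cb_out) / Cb_in
K = 201 * (62 - 35) / 62
K = 87.53 mL/min


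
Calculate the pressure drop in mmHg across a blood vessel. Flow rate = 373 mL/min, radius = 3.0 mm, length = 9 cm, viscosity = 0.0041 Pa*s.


dP = 8*mu*L*Q / (pi*r^4)
Q = 373 mL/min = 6.21667e-06 m^3/s
dP = 72.1173 Pa = 72.1173 / 133.322 mmHg = 0.5409 mmHg


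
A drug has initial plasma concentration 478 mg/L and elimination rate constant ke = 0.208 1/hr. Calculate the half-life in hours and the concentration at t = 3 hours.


t_half = ln(2) / ke = 0.693147 / 0.208 = 3.332 hr
C(t) = C0 * exp(-ke*t) = 478 * exp(-0.208*3)
C(3) = 256.1 mg/L


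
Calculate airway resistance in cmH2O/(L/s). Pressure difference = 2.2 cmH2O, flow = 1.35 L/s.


R = dP / flow
R = 2.2 / 1.35
R = 1.63 cmH2O/(L/s)


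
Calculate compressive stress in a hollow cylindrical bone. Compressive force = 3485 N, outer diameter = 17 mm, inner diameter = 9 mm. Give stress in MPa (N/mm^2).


A = pi*(r_o^2 - r_i^2)
r_o = 8.5 mm, r_i = 4.5 mm
A = 163.363 mm^2
sigma = F/A = 3485 / 163.363
sigma = 21.33 MPa


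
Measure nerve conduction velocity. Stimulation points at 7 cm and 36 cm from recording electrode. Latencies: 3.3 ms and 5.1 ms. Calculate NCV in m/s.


Distance = (36 - 7) / 100 = 0.29 m
dt = (5.1 - 3.3) / 1000 = 0.0018 s
NCV = dist / dt = 161.1 m/s


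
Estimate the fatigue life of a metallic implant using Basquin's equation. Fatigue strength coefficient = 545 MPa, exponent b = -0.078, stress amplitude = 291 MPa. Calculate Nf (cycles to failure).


sigma_a = sigma_f' * (2Nf)^b
2Nf = (sigma_a/sigma_f')^(1/b)
2Nf = (291/545)^(1/-0.078)
2Nf = 3116.2679
Nf = 1558


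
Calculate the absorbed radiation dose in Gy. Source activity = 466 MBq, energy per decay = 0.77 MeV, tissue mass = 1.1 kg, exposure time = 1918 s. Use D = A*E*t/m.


A = 466 MBq = 4.6600e+08 Bq
E = 0.77 MeV = 1.23354e-13 J
D = A*E*t/m = 4.6600e+08*1.23354e-13*1918/1.1
D = 0.1002 Gy


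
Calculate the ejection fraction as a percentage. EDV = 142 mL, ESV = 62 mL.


SV = EDV - ESV = 142 - 62 = 80 mL
EF = SV/EDV * 100 = 80/142 * 100
EF = 56.34%


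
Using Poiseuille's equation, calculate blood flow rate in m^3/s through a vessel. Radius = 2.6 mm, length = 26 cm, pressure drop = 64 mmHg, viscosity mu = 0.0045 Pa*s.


Q = pi*r^4*dP / (8*mu*L)
r = 0.0026 m, L = 0.26 m
dP = 64 mmHg = 8532.608 Pa
Q = 1.3087e-04 m^3/s


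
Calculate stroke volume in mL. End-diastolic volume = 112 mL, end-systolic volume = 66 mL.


SV = EDV - ESV
SV = 112 - 66
SV = 46 mL


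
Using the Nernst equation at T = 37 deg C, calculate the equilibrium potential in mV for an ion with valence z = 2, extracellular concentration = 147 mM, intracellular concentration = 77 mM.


E = (RT/(zF)) * ln(C_out/C_in)
T = 37 + 273.15 = 310.15 K
E = (8.314 * 310.15 / (2 * 96485)) * ln(147/77)
E = 8.641 mV


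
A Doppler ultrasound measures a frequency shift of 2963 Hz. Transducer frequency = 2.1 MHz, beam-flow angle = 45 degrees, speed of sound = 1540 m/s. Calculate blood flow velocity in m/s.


v = fd * c / (2 * f0 * cos(theta))
v = 2963 * 1540 / (2 * 2.1000e+06 * cos(45))
v = 1.536 m/s


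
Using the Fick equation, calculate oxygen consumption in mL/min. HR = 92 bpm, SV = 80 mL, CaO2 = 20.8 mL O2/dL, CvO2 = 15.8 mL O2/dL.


CO = HR*SV = 92*80/1000 = 7.36 L/min
a-v O2 diff = 20.8 - 15.8 = 5 mL/dL
VO2 = CO * (CaO2-CvO2) * 10 dL/L
VO2 = 7.36 * 5 * 10
VO2 = 368 mL/min


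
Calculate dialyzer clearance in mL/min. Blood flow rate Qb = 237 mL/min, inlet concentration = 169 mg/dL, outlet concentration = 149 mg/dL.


K = Qb * (Cb_in - Cb_out) / Cb_in
K = 237 * (169 - 149) / 169
K = 28.05 mL/min


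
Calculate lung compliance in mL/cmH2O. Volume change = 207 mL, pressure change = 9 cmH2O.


C = dV / dP
C = 207 / 9
C = 23 mL/cmH2O


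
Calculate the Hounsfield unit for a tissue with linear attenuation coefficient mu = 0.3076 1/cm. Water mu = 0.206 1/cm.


HU = ((mu_tissue - mu_water) / mu_water) * 1000
HU = ((0.3076 - 0.206) / 0.206) * 1000
HU = 493.2


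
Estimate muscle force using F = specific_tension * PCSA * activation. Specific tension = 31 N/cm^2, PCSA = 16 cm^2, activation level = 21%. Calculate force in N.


F = sigma * PCSA * activation
F = 31 * 16 * 0.21
F = 104.2 N


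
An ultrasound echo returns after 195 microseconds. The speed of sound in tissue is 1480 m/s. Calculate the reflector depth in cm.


depth = c * t / 2
t = 195 us = 1.9500e-04 s
depth = 1480 * 1.9500e-04 / 2
depth = 0.1443 m = 14.43 cm


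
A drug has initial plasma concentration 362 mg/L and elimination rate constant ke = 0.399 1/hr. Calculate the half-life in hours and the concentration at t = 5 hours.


t_half = ln(2) / ke = 0.693147 / 0.399 = 1.737 hr
C(t) = C0 * exp(-ke*t) = 362 * exp(-0.399*5)
C(5) = 49.24 mg/L


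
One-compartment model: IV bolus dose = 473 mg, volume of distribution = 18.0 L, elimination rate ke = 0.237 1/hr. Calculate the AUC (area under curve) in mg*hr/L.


C0 = Dose/Vd = 473/18.0 = 26.2778 mg/L
AUC = C0/ke = 26.2778/0.237
AUC = 110.9 mg*hr/L


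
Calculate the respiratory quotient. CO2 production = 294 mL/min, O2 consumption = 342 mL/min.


RQ = VCO2 / VO2
RQ = 294 / 342
RQ = 0.8596


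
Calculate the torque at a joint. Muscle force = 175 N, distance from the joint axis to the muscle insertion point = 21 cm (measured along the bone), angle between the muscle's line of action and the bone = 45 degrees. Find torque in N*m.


Torque = F * d * sin(theta)   (moment arm = d*sin(theta))
d = 21 cm = 0.21 m
Torque = 175 * 0.21 * sin(45)
Torque = 25.99 N*m


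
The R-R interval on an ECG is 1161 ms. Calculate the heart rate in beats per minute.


HR = 60 / RR_interval(s)
RR = 1161 ms = 1.161 s
HR = 60 / 1.161 = 51.68 bpm


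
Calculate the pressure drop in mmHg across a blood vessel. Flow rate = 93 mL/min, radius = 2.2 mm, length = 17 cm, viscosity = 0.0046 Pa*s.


dP = 8*mu*L*Q / (pi*r^4)
Q = 93 mL/min = 1.55e-06 m^3/s
dP = 131.761 Pa = 131.761 / 133.322 mmHg = 0.9883 mmHg


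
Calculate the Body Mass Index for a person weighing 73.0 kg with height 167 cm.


BMI = weight / height^2
height = 167 cm = 1.67 m
BMI = 73.0 / 1.67^2
BMI = 26.18 kg/m^2


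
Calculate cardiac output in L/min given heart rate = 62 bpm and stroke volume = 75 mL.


CO = HR * SV
CO = 62 * 75 / 1000
CO = 4.65 L/min


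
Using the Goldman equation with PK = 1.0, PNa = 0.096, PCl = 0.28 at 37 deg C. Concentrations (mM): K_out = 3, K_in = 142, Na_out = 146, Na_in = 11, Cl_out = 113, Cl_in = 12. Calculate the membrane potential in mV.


Vm = (RT/F)*ln((PK*Ko + PNa*Nao + PCl*Cli)/(PK*Ki + PNa*Nai + PCl*Clo))
Numer = 20.376, Denom = 174.696
Vm = -57.42 mV


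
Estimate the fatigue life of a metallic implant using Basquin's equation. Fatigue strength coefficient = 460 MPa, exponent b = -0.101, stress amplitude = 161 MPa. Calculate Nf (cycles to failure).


sigma_a = sigma_f' * (2Nf)^b
2Nf = (sigma_a/sigma_f')^(1/b)
2Nf = (161/460)^(1/-0.101)
2Nf = 32672.155
Nf = 1.634e+04


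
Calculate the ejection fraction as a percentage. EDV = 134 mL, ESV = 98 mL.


SV = EDV - ESV = 134 - 98 = 36 mL
EF = SV/EDV * 100 = 36/134 * 100
EF = 26.87%


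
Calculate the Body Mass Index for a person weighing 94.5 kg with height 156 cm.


BMI = weight / height^2
height = 156 cm = 1.56 m
BMI = 94.5 / 1.56^2
BMI = 38.83 kg/m^2


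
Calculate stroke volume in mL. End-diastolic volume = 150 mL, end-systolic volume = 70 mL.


SV = EDV - ESV
SV = 150 - 70
SV = 80 mL


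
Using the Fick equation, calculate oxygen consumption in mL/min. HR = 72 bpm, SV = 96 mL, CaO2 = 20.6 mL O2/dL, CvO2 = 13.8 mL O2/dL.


CO = HR*SV = 72*96/1000 = 6.912 L/min
a-v O2 diff = 20.6 - 13.8 = 6.8 mL/dL
VO2 = CO * (CaO2-CvO2) * 10 dL/L
VO2 = 6.912 * 6.8 * 10
VO2 = 470 mL/min


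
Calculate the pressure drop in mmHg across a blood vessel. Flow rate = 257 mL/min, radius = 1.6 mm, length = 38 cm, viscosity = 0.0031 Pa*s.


dP = 8*mu*L*Q / (pi*r^4)
Q = 257 mL/min = 4.28333e-06 m^3/s
dP = 1960.59 Pa = 1960.59 / 133.322 mmHg = 14.71 mmHg


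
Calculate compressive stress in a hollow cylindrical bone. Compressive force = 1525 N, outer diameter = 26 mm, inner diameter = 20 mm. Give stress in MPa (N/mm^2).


A = pi*(r_o^2 - r_i^2)
r_o = 13 mm, r_i = 10 mm
A = 216.77 mm^2
sigma = F/A = 1525 / 216.77
sigma = 7.035 MPa


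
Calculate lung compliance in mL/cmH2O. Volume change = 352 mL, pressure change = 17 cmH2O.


C = dV / dP
C = 352 / 17
C = 20.71 mL/cmH2O


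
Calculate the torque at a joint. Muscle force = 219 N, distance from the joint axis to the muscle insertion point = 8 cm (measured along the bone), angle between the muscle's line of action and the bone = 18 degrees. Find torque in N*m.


Torque = F * d * sin(theta)   (moment arm = d*sin(theta))
d = 8 cm = 0.08 m
Torque = 219 * 0.08 * sin(18)
Torque = 5.414 N*m


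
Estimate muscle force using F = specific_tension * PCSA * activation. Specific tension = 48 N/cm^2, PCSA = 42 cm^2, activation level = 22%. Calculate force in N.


F = sigma * PCSA * activation
F = 48 * 42 * 0.22
F = 443.5 N


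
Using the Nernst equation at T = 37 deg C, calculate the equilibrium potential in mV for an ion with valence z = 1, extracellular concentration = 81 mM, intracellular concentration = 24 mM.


E = (RT/(zF)) * ln(C_out/C_in)
T = 37 + 273.15 = 310.15 K
E = (8.314 * 310.15 / (1 * 96485)) * ln(81/24)
E = 32.51 mV


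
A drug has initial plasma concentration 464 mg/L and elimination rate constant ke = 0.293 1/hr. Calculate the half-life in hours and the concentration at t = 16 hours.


t_half = ln(2) / ke = 0.693147 / 0.293 = 2.366 hr
C(t) = C0 * exp(-ke*t) = 464 * exp(-0.293*16)
C(16) = 4.271 mg/L


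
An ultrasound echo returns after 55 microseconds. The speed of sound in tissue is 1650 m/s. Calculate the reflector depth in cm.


depth = c * t / 2
t = 55 us = 5.5000e-05 s
depth = 1650 * 5.5000e-05 / 2
depth = 0.045375 m = 4.5375 cm


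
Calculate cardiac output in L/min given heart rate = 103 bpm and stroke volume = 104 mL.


CO = HR * SV
CO = 103 * 104 / 1000
CO = 10.71 L/min


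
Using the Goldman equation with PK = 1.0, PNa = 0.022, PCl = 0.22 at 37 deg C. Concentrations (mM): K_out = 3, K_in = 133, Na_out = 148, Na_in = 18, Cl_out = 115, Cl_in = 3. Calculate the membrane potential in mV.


Vm = (RT/F)*ln((PK*Ko + PNa*Nao + PCl*Cli)/(PK*Ki + PNa*Nai + PCl*Clo))
Numer = 6.916, Denom = 158.696
Vm = -83.73 mV


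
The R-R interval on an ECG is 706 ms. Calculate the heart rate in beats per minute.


HR = 60 / RR_interval(s)
RR = 706 ms = 0.706 s
HR = 60 / 0.706 = 84.99 bpm


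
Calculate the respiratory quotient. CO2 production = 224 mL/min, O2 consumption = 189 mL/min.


RQ = VCO2 / VO2
RQ = 224 / 189
RQ = 1.185


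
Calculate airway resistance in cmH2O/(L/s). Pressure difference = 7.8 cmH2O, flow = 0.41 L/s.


R = dP / flow
R = 7.8 / 0.41
R = 19.02 cmH2O/(L/s)


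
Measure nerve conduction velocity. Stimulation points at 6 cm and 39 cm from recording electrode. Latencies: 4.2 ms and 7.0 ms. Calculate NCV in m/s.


Distance = (39 - 6) / 100 = 0.33 m
dt = (7.0 - 4.2) / 1000 = 0.0028 s
NCV = dist / dt = 117.9 m/s


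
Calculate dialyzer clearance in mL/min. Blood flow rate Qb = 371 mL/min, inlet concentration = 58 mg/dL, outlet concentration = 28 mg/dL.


K = Qb * (Cb_in - Cb_out) / Cb_in
K = 371 * (58 - 28) / 58
K = 191.9 mL/min


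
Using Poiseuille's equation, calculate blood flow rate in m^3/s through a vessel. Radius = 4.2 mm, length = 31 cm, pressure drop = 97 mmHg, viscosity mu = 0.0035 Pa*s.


Q = pi*r^4*dP / (8*mu*L)
r = 0.0042 m, L = 0.31 m
dP = 97 mmHg = 12932.234 Pa
Q = 0.001456 m^3/s


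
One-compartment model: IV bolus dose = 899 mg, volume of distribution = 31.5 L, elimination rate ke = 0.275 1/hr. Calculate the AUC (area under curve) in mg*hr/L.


C0 = Dose/Vd = 899/31.5 = 28.5397 mg/L
AUC = C0/ke = 28.5397/0.275
AUC = 103.8 mg*hr/L
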